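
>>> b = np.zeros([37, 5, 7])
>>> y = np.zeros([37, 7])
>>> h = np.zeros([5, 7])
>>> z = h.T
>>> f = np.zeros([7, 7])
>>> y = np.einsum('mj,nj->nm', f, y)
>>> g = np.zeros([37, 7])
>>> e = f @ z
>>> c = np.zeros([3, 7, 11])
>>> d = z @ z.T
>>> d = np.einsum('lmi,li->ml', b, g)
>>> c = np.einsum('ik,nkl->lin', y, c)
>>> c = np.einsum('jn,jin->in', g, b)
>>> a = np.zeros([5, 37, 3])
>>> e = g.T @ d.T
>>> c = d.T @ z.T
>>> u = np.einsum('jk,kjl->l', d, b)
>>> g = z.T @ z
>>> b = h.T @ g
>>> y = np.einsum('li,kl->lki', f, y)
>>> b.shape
(7, 5)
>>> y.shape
(7, 37, 7)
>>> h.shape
(5, 7)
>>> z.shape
(7, 5)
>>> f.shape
(7, 7)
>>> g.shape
(5, 5)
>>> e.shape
(7, 5)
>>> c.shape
(37, 7)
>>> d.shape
(5, 37)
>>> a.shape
(5, 37, 3)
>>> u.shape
(7,)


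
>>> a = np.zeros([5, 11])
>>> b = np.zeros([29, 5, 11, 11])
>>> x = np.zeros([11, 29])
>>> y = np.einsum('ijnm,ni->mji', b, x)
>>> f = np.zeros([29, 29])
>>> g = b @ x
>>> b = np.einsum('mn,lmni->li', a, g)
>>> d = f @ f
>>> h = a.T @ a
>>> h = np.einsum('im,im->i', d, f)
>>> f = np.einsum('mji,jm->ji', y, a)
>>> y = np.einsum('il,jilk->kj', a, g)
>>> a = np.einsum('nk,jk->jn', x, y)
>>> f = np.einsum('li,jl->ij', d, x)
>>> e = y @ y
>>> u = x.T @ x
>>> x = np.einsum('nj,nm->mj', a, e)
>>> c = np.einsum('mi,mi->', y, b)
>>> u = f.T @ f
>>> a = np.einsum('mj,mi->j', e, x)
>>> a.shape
(29,)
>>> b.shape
(29, 29)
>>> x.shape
(29, 11)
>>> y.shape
(29, 29)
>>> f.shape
(29, 11)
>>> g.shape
(29, 5, 11, 29)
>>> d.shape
(29, 29)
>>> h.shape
(29,)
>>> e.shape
(29, 29)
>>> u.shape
(11, 11)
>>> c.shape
()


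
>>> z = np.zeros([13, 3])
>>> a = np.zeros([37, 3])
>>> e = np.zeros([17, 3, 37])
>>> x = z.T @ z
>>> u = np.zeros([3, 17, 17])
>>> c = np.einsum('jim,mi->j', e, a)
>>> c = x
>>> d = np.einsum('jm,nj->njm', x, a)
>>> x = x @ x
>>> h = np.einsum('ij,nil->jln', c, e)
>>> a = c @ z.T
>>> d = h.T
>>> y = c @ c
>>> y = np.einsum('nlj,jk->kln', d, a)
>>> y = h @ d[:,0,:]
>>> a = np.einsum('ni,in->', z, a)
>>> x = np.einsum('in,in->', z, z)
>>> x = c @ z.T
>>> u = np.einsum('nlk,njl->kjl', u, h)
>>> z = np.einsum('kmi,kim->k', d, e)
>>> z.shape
(17,)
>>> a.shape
()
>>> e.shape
(17, 3, 37)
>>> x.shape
(3, 13)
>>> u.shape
(17, 37, 17)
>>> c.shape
(3, 3)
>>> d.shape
(17, 37, 3)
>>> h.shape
(3, 37, 17)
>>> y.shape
(3, 37, 3)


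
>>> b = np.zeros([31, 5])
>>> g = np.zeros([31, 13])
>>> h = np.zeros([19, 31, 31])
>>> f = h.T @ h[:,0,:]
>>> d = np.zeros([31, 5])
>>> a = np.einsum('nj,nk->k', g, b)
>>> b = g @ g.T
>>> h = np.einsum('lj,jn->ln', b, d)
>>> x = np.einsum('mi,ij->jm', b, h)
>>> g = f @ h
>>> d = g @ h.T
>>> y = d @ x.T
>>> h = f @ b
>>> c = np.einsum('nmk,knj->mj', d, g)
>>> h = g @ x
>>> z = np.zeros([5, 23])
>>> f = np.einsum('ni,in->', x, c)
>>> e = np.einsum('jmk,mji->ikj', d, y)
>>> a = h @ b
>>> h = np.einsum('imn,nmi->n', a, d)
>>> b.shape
(31, 31)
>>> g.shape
(31, 31, 5)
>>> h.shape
(31,)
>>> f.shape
()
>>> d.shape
(31, 31, 31)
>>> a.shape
(31, 31, 31)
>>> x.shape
(5, 31)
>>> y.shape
(31, 31, 5)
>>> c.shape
(31, 5)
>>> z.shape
(5, 23)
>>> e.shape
(5, 31, 31)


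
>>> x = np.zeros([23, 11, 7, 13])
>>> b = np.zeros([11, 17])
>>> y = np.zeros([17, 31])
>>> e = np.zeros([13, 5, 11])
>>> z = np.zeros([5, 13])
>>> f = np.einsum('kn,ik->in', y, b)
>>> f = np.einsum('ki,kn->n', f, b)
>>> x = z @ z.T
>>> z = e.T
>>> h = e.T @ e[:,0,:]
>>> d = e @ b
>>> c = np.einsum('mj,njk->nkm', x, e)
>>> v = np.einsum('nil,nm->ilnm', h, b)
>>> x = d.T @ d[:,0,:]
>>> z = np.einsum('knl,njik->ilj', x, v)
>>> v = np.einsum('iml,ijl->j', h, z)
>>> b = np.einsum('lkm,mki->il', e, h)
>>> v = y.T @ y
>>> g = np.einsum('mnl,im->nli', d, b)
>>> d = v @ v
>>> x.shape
(17, 5, 17)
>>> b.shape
(11, 13)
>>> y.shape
(17, 31)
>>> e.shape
(13, 5, 11)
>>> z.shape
(11, 17, 11)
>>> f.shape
(17,)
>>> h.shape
(11, 5, 11)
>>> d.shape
(31, 31)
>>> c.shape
(13, 11, 5)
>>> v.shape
(31, 31)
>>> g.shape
(5, 17, 11)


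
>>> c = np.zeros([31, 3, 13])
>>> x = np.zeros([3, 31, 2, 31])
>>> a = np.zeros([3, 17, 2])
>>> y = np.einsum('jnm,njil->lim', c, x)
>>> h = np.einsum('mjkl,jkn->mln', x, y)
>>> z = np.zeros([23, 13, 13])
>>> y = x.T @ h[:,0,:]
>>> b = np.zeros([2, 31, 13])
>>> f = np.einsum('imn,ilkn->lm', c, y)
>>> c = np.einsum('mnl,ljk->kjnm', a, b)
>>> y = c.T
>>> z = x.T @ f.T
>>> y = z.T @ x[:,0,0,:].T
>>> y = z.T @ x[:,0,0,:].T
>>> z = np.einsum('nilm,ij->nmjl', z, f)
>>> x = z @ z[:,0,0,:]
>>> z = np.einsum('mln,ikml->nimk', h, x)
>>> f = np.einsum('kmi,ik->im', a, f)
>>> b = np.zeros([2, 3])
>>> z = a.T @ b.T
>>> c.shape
(13, 31, 17, 3)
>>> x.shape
(31, 2, 3, 31)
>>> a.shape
(3, 17, 2)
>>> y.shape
(2, 31, 2, 3)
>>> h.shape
(3, 31, 13)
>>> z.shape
(2, 17, 2)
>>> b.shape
(2, 3)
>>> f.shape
(2, 17)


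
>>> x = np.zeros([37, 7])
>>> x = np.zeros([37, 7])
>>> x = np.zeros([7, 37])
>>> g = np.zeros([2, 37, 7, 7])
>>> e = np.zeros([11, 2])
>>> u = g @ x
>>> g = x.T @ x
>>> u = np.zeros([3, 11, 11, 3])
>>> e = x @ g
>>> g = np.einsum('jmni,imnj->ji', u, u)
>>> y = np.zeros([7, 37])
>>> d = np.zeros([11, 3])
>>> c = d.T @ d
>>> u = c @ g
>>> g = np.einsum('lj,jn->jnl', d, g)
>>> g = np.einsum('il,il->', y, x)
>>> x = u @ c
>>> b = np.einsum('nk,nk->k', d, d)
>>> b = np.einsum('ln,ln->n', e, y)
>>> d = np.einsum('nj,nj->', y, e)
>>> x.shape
(3, 3)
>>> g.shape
()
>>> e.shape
(7, 37)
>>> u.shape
(3, 3)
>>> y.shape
(7, 37)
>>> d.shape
()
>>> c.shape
(3, 3)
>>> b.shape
(37,)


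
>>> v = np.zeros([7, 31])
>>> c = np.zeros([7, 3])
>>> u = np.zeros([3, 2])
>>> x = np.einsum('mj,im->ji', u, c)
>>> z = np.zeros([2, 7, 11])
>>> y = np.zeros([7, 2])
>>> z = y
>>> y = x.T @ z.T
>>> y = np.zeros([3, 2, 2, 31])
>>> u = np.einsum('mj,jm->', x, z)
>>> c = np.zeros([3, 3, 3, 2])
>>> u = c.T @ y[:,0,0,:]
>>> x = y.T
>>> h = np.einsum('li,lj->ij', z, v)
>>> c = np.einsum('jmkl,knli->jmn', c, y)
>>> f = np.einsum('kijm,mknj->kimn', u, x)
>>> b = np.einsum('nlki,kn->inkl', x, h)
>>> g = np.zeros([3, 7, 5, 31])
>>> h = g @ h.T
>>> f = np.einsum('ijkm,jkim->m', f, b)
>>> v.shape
(7, 31)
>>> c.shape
(3, 3, 2)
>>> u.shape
(2, 3, 3, 31)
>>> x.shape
(31, 2, 2, 3)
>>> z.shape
(7, 2)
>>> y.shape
(3, 2, 2, 31)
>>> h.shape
(3, 7, 5, 2)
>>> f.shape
(2,)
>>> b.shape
(3, 31, 2, 2)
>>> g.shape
(3, 7, 5, 31)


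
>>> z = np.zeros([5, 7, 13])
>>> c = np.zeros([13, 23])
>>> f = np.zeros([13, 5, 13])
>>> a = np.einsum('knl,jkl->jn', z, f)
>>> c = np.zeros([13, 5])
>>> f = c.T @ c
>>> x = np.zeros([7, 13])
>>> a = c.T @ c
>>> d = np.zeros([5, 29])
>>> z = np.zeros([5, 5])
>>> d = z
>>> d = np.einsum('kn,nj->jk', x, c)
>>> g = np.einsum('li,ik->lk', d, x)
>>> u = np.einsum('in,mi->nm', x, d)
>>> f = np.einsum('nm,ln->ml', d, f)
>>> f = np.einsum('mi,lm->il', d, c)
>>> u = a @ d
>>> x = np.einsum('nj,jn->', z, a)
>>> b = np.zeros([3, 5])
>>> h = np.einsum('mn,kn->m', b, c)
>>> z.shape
(5, 5)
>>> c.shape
(13, 5)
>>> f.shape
(7, 13)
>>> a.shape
(5, 5)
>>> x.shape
()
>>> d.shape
(5, 7)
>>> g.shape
(5, 13)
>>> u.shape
(5, 7)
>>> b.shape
(3, 5)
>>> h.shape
(3,)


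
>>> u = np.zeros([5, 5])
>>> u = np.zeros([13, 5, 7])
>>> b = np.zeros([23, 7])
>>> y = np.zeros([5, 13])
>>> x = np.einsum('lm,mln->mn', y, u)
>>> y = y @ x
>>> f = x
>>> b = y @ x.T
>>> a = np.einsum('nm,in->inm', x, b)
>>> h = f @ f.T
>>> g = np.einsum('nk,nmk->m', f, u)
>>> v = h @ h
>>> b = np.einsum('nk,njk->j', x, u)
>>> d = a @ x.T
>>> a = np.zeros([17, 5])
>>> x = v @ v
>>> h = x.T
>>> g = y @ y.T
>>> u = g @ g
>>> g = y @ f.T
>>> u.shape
(5, 5)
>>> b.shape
(5,)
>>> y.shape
(5, 7)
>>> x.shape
(13, 13)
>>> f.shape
(13, 7)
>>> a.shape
(17, 5)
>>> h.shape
(13, 13)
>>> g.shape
(5, 13)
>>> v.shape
(13, 13)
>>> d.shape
(5, 13, 13)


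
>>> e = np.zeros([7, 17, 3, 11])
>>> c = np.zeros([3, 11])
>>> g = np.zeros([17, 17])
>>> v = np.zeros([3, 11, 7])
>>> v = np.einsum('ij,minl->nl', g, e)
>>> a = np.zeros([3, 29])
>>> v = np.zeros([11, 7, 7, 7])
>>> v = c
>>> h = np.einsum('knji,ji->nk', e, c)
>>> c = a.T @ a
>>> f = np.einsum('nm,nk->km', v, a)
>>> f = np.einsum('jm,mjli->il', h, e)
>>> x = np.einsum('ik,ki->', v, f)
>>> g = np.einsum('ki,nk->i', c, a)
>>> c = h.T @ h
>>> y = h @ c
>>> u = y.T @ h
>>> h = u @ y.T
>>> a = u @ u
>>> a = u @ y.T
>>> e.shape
(7, 17, 3, 11)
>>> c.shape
(7, 7)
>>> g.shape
(29,)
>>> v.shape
(3, 11)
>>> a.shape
(7, 17)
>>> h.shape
(7, 17)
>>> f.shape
(11, 3)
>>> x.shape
()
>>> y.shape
(17, 7)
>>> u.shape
(7, 7)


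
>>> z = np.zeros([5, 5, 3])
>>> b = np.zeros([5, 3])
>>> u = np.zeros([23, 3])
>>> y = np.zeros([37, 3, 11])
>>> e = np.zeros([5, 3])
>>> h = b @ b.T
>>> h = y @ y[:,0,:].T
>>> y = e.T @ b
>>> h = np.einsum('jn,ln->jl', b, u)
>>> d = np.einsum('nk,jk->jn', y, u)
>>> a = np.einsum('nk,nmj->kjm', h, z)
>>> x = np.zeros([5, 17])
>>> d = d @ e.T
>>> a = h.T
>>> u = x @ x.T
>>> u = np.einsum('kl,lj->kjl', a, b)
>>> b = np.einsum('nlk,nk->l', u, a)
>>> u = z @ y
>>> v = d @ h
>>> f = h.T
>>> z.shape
(5, 5, 3)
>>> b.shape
(3,)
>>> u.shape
(5, 5, 3)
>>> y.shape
(3, 3)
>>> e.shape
(5, 3)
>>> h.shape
(5, 23)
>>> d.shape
(23, 5)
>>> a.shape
(23, 5)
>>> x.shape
(5, 17)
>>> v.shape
(23, 23)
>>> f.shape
(23, 5)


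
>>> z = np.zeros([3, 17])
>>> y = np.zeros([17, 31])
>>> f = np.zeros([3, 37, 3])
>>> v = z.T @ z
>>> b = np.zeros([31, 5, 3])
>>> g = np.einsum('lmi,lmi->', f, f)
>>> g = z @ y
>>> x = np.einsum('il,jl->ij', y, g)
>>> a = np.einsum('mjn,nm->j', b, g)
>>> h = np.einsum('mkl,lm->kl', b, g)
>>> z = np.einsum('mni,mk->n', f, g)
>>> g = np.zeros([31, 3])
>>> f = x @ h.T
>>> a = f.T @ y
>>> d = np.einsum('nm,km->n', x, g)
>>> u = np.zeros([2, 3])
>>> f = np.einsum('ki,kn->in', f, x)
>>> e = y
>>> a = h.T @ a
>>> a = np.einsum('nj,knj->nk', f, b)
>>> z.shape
(37,)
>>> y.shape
(17, 31)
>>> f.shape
(5, 3)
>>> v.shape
(17, 17)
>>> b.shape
(31, 5, 3)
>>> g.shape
(31, 3)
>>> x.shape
(17, 3)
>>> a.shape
(5, 31)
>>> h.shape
(5, 3)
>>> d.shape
(17,)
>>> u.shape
(2, 3)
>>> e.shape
(17, 31)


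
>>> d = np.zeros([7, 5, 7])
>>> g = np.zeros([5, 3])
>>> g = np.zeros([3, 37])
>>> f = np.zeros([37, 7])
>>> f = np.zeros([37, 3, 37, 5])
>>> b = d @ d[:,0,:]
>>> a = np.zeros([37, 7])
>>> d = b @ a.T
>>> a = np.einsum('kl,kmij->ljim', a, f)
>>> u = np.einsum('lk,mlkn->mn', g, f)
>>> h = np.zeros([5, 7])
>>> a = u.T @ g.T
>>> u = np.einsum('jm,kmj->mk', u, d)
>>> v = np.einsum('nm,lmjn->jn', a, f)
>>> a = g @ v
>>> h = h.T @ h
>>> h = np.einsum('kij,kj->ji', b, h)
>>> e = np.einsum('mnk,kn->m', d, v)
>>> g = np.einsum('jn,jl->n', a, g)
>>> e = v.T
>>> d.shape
(7, 5, 37)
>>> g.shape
(5,)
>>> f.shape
(37, 3, 37, 5)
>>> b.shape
(7, 5, 7)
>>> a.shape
(3, 5)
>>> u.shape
(5, 7)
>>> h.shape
(7, 5)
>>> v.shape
(37, 5)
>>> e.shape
(5, 37)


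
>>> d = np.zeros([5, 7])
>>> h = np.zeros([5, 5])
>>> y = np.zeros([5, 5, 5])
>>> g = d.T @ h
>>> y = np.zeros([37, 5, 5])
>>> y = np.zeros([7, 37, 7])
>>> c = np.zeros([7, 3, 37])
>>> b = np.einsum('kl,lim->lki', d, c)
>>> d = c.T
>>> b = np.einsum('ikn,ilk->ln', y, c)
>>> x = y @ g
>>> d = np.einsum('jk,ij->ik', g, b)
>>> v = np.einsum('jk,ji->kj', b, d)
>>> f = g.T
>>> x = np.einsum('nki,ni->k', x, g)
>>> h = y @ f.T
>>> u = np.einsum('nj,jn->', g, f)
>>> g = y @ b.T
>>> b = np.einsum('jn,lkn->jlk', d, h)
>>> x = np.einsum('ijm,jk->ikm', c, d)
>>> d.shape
(3, 5)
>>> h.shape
(7, 37, 5)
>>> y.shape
(7, 37, 7)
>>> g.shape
(7, 37, 3)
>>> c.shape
(7, 3, 37)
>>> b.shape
(3, 7, 37)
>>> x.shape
(7, 5, 37)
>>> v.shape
(7, 3)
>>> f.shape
(5, 7)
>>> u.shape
()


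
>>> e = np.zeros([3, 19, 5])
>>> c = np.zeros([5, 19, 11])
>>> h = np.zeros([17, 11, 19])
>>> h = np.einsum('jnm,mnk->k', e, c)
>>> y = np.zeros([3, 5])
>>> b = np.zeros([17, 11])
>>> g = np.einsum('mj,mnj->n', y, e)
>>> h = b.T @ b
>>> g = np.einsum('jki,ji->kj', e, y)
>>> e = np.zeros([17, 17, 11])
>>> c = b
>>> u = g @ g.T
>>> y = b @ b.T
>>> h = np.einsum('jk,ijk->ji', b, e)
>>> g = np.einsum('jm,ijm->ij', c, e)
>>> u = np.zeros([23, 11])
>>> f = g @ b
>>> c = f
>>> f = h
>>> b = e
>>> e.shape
(17, 17, 11)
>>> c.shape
(17, 11)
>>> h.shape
(17, 17)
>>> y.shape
(17, 17)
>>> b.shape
(17, 17, 11)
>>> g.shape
(17, 17)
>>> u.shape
(23, 11)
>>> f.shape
(17, 17)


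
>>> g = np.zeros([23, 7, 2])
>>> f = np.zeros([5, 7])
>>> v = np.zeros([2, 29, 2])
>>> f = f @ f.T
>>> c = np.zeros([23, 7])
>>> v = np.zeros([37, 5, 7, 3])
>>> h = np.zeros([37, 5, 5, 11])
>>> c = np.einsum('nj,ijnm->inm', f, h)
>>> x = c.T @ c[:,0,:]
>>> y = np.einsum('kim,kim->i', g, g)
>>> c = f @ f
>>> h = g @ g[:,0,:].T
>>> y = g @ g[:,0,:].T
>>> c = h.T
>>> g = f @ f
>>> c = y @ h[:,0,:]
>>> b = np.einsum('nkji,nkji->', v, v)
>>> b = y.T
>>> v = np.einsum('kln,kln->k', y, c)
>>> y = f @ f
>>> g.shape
(5, 5)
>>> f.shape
(5, 5)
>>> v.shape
(23,)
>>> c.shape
(23, 7, 23)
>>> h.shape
(23, 7, 23)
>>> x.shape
(11, 5, 11)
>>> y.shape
(5, 5)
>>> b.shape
(23, 7, 23)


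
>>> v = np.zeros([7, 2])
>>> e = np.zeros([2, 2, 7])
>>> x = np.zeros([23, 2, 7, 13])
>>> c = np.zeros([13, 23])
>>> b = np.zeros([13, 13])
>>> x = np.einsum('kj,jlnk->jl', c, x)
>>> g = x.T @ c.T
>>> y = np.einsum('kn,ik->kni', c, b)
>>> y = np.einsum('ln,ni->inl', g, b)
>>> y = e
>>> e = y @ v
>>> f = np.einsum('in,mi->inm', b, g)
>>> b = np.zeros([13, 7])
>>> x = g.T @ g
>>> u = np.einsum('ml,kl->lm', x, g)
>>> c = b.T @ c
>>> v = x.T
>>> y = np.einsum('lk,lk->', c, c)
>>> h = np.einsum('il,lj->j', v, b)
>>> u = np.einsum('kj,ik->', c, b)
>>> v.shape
(13, 13)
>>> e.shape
(2, 2, 2)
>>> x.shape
(13, 13)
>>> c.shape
(7, 23)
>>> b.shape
(13, 7)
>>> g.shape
(2, 13)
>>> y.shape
()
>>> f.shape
(13, 13, 2)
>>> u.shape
()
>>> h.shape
(7,)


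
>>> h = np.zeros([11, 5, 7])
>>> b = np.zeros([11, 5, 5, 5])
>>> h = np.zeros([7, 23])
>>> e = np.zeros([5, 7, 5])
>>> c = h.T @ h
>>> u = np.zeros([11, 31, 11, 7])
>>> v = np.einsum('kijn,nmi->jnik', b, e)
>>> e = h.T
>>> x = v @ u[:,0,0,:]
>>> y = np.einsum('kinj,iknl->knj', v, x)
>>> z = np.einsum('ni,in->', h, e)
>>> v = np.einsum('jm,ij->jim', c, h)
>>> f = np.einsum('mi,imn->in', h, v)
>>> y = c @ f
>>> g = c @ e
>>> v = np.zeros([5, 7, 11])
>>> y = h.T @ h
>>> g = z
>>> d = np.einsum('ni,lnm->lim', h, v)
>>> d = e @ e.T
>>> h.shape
(7, 23)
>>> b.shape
(11, 5, 5, 5)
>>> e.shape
(23, 7)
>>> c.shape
(23, 23)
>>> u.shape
(11, 31, 11, 7)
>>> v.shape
(5, 7, 11)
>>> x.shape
(5, 5, 5, 7)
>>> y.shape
(23, 23)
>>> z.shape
()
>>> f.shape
(23, 23)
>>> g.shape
()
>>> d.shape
(23, 23)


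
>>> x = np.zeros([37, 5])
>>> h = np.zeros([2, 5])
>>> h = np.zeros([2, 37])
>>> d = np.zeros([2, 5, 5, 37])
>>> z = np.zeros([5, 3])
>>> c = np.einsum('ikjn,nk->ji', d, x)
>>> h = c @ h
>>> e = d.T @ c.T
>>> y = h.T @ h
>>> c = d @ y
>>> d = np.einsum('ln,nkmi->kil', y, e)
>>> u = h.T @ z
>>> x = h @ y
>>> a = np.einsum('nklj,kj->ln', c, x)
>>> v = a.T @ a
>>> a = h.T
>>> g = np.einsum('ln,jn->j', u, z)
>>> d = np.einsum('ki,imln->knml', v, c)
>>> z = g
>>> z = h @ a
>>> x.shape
(5, 37)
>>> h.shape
(5, 37)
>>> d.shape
(2, 37, 5, 5)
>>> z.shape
(5, 5)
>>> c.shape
(2, 5, 5, 37)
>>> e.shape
(37, 5, 5, 5)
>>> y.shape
(37, 37)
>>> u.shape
(37, 3)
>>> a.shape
(37, 5)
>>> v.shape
(2, 2)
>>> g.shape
(5,)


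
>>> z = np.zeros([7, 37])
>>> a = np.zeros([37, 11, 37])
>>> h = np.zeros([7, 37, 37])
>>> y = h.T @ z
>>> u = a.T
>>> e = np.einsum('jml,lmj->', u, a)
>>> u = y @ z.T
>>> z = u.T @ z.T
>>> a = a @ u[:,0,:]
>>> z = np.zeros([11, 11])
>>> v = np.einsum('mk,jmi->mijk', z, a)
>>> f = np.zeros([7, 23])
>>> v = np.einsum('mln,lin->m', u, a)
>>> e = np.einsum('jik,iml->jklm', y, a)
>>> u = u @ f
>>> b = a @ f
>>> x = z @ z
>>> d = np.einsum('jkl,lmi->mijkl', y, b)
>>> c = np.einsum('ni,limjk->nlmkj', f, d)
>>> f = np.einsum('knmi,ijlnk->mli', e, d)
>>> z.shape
(11, 11)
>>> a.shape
(37, 11, 7)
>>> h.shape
(7, 37, 37)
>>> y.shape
(37, 37, 37)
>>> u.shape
(37, 37, 23)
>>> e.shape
(37, 37, 7, 11)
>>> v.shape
(37,)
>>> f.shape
(7, 37, 11)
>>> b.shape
(37, 11, 23)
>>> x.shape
(11, 11)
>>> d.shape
(11, 23, 37, 37, 37)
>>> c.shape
(7, 11, 37, 37, 37)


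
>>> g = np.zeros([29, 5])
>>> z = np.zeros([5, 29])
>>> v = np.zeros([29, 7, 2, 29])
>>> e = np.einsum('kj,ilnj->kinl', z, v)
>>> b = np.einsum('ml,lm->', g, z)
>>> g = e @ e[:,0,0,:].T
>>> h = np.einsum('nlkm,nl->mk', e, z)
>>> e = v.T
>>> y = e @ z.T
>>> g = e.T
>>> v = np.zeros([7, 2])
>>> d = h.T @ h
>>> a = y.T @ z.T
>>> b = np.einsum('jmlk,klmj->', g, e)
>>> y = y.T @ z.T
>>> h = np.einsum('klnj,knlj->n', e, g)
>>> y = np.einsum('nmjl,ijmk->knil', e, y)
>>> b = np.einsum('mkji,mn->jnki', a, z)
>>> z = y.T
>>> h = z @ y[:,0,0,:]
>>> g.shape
(29, 7, 2, 29)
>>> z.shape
(29, 5, 29, 5)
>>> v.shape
(7, 2)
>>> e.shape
(29, 2, 7, 29)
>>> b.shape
(2, 29, 7, 5)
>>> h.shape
(29, 5, 29, 29)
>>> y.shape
(5, 29, 5, 29)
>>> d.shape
(2, 2)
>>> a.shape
(5, 7, 2, 5)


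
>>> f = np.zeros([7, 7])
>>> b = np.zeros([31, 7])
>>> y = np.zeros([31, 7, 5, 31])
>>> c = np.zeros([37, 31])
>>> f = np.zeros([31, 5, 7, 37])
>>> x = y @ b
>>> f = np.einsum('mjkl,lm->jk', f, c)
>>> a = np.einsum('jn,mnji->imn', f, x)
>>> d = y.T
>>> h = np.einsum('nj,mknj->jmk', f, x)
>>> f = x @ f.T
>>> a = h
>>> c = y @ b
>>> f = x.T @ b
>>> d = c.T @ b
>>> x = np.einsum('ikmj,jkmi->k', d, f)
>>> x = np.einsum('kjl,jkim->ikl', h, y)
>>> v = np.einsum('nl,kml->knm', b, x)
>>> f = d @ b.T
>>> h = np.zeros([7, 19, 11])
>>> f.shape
(7, 5, 7, 31)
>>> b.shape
(31, 7)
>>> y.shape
(31, 7, 5, 31)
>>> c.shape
(31, 7, 5, 7)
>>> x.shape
(5, 7, 7)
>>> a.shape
(7, 31, 7)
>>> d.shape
(7, 5, 7, 7)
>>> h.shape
(7, 19, 11)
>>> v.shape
(5, 31, 7)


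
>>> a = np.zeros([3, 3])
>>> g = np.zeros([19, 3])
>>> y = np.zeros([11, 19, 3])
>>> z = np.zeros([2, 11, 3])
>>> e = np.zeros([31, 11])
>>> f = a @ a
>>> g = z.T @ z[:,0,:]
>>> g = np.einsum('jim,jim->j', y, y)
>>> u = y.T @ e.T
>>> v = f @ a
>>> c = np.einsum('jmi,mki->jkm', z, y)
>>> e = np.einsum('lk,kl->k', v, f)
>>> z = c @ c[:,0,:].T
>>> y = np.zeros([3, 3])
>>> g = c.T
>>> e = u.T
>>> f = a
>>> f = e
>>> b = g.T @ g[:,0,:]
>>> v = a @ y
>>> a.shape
(3, 3)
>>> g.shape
(11, 19, 2)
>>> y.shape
(3, 3)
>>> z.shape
(2, 19, 2)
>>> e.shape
(31, 19, 3)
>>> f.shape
(31, 19, 3)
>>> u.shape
(3, 19, 31)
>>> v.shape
(3, 3)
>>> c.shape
(2, 19, 11)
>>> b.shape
(2, 19, 2)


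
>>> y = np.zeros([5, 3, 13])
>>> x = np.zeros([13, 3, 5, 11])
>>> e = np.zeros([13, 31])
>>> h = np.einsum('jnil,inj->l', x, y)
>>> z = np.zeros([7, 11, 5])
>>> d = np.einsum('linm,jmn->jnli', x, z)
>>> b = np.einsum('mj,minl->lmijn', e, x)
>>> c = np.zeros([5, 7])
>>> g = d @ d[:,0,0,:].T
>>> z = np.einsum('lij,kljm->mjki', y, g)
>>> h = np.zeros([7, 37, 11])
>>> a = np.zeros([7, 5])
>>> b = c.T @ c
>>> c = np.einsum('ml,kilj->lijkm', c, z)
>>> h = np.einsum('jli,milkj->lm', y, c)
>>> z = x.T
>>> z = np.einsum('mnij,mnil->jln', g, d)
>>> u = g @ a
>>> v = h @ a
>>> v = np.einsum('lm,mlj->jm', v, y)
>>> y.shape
(5, 3, 13)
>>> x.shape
(13, 3, 5, 11)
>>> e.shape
(13, 31)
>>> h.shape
(3, 7)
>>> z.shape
(7, 3, 5)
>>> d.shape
(7, 5, 13, 3)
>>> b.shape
(7, 7)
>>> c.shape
(7, 13, 3, 7, 5)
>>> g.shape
(7, 5, 13, 7)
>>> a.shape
(7, 5)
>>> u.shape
(7, 5, 13, 5)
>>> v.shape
(13, 5)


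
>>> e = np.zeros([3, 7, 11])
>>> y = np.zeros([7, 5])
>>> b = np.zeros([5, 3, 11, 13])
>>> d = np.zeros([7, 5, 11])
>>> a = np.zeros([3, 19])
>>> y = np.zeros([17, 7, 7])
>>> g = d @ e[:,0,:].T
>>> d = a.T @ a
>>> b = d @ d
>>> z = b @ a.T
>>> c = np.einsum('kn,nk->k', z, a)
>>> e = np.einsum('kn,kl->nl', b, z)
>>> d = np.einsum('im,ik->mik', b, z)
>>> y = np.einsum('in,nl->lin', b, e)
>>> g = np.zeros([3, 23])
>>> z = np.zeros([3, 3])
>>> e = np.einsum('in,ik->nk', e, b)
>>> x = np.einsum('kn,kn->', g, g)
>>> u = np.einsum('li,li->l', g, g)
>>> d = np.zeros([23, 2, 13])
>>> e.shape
(3, 19)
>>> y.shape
(3, 19, 19)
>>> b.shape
(19, 19)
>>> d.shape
(23, 2, 13)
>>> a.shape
(3, 19)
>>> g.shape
(3, 23)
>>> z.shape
(3, 3)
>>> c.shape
(19,)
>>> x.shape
()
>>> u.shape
(3,)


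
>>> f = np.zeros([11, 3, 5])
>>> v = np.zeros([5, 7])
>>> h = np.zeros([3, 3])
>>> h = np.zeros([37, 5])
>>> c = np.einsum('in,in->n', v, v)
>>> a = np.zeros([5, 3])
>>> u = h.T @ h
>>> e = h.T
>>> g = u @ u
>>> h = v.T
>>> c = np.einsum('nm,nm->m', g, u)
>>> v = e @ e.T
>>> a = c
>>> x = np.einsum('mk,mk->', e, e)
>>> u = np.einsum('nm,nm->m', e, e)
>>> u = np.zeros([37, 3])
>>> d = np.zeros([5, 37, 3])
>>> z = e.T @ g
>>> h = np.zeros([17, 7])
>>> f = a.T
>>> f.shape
(5,)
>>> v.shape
(5, 5)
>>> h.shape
(17, 7)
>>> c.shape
(5,)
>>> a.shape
(5,)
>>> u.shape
(37, 3)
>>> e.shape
(5, 37)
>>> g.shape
(5, 5)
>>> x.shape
()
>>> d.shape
(5, 37, 3)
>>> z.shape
(37, 5)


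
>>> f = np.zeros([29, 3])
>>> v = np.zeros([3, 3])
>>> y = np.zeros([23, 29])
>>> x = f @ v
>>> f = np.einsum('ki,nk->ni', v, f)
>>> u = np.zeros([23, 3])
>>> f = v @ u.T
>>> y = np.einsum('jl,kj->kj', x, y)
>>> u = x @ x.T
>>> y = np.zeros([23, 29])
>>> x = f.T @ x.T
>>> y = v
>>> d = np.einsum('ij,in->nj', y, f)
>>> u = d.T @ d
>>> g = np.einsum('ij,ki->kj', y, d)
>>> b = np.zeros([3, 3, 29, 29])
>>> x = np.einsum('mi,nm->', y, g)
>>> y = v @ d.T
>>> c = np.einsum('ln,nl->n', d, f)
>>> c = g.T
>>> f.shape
(3, 23)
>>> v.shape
(3, 3)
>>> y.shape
(3, 23)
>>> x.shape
()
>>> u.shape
(3, 3)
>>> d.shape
(23, 3)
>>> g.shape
(23, 3)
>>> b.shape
(3, 3, 29, 29)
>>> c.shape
(3, 23)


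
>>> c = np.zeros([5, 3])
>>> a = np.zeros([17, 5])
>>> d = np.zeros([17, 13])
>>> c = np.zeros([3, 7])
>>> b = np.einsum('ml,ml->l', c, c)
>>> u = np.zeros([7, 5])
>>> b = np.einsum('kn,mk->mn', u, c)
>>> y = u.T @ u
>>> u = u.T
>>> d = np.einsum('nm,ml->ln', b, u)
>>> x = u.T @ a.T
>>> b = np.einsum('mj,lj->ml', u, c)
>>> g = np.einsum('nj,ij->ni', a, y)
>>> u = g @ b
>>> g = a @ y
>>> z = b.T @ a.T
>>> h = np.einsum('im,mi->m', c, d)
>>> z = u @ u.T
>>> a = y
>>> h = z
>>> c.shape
(3, 7)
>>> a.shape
(5, 5)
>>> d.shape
(7, 3)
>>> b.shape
(5, 3)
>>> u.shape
(17, 3)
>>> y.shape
(5, 5)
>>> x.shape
(7, 17)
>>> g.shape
(17, 5)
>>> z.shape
(17, 17)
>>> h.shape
(17, 17)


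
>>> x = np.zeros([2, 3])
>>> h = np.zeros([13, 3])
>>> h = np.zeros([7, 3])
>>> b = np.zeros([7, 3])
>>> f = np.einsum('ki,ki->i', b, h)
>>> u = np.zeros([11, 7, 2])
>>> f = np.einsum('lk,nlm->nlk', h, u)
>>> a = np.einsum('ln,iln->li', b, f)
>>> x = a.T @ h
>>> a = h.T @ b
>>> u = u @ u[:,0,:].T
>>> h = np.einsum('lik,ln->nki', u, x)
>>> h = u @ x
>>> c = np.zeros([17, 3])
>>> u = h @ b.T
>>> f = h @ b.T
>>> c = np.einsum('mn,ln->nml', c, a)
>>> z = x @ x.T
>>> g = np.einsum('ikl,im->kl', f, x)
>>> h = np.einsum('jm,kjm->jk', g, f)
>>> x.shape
(11, 3)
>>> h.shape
(7, 11)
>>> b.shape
(7, 3)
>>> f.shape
(11, 7, 7)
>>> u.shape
(11, 7, 7)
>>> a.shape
(3, 3)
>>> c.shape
(3, 17, 3)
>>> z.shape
(11, 11)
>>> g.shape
(7, 7)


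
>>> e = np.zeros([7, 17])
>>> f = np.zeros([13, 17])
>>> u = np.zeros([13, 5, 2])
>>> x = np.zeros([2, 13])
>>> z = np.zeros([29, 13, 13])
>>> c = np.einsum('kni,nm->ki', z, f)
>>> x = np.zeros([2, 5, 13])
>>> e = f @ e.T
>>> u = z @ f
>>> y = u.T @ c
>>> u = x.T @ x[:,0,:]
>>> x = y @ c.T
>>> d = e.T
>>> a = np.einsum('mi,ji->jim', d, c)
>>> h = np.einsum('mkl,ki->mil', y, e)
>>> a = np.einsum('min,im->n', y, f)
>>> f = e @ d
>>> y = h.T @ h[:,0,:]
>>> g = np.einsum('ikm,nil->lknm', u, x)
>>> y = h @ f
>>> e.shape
(13, 7)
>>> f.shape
(13, 13)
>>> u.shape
(13, 5, 13)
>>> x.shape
(17, 13, 29)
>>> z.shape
(29, 13, 13)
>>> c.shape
(29, 13)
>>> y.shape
(17, 7, 13)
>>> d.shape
(7, 13)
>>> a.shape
(13,)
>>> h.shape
(17, 7, 13)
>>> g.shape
(29, 5, 17, 13)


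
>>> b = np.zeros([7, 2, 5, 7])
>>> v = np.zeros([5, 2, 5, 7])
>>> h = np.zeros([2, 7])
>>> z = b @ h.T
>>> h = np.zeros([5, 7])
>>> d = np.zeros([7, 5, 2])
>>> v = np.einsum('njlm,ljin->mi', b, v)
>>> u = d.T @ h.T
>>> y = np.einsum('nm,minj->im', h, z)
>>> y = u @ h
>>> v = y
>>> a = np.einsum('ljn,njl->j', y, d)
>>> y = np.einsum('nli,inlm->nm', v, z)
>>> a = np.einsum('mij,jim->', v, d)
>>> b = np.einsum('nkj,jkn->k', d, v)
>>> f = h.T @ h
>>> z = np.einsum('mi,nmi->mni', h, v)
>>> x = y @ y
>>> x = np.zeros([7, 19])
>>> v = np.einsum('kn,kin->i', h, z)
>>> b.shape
(5,)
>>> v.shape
(2,)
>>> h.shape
(5, 7)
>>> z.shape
(5, 2, 7)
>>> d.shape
(7, 5, 2)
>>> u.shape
(2, 5, 5)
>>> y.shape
(2, 2)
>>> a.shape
()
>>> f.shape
(7, 7)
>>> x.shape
(7, 19)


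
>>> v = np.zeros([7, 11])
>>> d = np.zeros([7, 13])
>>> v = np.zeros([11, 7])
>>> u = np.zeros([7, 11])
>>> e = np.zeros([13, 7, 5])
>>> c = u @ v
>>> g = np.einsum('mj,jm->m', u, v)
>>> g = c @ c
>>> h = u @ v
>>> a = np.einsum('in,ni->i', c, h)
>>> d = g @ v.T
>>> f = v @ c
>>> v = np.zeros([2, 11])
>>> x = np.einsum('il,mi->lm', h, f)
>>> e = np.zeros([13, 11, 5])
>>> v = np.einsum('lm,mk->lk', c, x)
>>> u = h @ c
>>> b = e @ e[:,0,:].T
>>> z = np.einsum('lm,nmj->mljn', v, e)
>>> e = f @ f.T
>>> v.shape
(7, 11)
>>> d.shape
(7, 11)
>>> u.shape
(7, 7)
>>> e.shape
(11, 11)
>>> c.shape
(7, 7)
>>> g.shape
(7, 7)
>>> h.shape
(7, 7)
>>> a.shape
(7,)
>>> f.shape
(11, 7)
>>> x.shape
(7, 11)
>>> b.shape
(13, 11, 13)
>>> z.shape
(11, 7, 5, 13)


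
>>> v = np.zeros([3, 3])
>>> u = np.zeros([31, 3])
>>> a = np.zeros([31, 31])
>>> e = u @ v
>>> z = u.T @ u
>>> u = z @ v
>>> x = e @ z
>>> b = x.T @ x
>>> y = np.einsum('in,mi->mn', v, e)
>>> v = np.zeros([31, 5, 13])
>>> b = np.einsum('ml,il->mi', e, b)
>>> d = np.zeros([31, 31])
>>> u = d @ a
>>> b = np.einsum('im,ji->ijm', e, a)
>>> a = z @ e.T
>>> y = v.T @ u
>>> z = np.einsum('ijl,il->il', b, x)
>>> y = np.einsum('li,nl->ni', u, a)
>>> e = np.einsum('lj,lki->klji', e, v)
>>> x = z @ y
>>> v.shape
(31, 5, 13)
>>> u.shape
(31, 31)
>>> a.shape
(3, 31)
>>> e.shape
(5, 31, 3, 13)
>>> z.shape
(31, 3)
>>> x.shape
(31, 31)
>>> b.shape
(31, 31, 3)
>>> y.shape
(3, 31)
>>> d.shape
(31, 31)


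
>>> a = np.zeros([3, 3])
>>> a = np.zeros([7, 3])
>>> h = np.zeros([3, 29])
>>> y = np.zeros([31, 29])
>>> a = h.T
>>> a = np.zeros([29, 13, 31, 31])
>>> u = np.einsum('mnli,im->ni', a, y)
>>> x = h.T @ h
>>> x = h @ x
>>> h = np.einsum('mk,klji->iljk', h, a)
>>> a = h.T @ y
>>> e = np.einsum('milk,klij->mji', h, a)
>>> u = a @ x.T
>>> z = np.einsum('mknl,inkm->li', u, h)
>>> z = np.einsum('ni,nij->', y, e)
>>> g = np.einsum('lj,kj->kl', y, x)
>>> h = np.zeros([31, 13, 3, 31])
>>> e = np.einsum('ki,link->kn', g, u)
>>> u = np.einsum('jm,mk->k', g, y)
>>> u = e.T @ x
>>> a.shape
(29, 31, 13, 29)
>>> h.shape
(31, 13, 3, 31)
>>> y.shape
(31, 29)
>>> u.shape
(13, 29)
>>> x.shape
(3, 29)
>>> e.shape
(3, 13)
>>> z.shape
()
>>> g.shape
(3, 31)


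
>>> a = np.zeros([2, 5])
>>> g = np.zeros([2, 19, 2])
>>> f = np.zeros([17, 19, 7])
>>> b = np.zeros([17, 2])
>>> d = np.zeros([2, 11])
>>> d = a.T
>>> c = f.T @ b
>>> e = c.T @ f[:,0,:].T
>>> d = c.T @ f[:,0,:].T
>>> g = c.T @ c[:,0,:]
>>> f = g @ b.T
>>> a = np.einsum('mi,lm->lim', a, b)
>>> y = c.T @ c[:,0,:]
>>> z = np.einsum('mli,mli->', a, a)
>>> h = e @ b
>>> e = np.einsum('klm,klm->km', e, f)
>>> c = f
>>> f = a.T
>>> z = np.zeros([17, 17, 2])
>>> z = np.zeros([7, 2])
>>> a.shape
(17, 5, 2)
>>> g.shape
(2, 19, 2)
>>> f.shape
(2, 5, 17)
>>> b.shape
(17, 2)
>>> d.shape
(2, 19, 17)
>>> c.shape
(2, 19, 17)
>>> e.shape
(2, 17)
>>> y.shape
(2, 19, 2)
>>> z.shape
(7, 2)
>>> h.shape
(2, 19, 2)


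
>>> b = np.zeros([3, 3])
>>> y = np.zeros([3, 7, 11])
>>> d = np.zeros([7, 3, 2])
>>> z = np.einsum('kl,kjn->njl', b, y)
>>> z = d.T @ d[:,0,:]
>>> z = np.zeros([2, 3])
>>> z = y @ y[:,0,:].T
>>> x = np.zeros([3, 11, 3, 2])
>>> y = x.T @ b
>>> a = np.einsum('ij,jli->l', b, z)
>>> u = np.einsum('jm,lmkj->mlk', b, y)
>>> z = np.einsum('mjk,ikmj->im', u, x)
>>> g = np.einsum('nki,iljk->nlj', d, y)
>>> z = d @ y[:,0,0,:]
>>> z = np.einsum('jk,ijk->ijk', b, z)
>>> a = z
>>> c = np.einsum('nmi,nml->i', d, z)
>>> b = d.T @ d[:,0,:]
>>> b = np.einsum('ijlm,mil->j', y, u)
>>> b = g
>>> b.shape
(7, 3, 11)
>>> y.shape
(2, 3, 11, 3)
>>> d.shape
(7, 3, 2)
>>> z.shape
(7, 3, 3)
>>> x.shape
(3, 11, 3, 2)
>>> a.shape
(7, 3, 3)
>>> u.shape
(3, 2, 11)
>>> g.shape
(7, 3, 11)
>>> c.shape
(2,)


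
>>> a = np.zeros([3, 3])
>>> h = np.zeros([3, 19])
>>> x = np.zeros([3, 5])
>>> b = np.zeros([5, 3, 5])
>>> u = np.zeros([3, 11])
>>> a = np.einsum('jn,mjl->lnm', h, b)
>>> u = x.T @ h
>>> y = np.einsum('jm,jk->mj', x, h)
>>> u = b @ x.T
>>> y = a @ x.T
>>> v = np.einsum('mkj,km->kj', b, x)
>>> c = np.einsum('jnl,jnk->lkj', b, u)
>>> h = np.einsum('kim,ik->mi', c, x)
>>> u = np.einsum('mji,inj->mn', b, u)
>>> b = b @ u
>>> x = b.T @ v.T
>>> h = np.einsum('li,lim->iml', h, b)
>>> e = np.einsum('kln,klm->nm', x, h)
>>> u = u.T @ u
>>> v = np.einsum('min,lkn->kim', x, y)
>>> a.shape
(5, 19, 5)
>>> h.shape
(3, 3, 5)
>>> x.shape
(3, 3, 3)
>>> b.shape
(5, 3, 3)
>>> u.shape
(3, 3)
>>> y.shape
(5, 19, 3)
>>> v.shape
(19, 3, 3)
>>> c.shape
(5, 3, 5)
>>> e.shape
(3, 5)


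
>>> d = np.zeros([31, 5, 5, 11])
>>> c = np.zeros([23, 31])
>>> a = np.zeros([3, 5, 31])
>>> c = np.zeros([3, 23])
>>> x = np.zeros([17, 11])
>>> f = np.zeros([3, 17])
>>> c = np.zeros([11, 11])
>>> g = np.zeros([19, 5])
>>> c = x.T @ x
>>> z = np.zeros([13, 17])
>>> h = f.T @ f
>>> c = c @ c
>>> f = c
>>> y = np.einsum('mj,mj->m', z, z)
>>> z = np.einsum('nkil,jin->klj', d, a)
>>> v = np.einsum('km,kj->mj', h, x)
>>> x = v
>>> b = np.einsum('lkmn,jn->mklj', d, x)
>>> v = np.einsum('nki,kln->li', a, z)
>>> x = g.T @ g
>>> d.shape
(31, 5, 5, 11)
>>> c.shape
(11, 11)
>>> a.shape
(3, 5, 31)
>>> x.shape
(5, 5)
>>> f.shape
(11, 11)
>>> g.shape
(19, 5)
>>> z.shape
(5, 11, 3)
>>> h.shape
(17, 17)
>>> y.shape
(13,)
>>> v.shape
(11, 31)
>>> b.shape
(5, 5, 31, 17)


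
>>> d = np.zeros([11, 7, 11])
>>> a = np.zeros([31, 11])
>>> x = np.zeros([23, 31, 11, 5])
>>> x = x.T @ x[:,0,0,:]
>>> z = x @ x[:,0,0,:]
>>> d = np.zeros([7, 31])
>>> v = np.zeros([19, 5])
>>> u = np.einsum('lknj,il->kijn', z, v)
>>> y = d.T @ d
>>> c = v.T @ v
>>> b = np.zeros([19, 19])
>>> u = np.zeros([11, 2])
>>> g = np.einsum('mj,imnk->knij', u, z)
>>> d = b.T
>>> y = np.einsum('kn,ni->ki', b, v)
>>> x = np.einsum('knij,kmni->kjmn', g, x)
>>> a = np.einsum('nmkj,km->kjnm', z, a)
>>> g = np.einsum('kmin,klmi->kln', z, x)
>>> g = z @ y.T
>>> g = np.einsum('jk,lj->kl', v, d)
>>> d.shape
(19, 19)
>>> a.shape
(31, 5, 5, 11)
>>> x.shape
(5, 2, 11, 31)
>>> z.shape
(5, 11, 31, 5)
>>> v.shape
(19, 5)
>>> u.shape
(11, 2)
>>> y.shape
(19, 5)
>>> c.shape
(5, 5)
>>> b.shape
(19, 19)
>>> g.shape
(5, 19)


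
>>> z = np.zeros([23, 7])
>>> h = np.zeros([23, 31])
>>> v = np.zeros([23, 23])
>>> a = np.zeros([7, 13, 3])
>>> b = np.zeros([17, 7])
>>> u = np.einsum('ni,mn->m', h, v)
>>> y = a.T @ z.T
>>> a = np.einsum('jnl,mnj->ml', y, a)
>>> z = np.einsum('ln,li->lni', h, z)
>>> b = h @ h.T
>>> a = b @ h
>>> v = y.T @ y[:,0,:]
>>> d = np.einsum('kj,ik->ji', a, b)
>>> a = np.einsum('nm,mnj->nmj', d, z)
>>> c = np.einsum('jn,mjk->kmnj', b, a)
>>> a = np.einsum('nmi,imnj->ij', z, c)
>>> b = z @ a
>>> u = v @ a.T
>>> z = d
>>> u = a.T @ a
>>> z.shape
(31, 23)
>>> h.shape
(23, 31)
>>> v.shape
(23, 13, 23)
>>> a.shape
(7, 23)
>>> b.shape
(23, 31, 23)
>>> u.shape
(23, 23)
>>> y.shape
(3, 13, 23)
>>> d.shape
(31, 23)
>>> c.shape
(7, 31, 23, 23)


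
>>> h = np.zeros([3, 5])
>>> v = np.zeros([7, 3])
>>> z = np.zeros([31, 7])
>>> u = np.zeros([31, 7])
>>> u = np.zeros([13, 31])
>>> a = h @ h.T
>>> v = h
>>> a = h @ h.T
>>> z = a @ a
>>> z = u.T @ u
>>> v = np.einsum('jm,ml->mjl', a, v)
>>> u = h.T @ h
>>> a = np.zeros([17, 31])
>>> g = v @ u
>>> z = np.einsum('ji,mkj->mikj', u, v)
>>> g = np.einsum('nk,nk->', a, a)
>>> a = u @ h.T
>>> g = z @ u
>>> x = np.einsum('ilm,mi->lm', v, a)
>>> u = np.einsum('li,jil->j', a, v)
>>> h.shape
(3, 5)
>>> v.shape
(3, 3, 5)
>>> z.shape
(3, 5, 3, 5)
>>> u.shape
(3,)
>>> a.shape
(5, 3)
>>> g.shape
(3, 5, 3, 5)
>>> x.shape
(3, 5)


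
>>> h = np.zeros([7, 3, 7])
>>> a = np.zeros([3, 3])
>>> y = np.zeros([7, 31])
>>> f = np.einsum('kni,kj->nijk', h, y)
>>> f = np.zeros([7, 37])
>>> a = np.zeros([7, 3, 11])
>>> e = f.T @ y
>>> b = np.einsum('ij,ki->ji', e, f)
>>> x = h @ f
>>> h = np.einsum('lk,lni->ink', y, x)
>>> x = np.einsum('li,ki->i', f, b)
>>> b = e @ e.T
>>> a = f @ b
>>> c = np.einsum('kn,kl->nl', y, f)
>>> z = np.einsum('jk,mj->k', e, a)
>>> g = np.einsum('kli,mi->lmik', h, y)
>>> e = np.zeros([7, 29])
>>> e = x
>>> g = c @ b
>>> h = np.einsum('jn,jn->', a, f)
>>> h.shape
()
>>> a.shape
(7, 37)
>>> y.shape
(7, 31)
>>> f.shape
(7, 37)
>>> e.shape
(37,)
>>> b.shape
(37, 37)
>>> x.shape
(37,)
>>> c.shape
(31, 37)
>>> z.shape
(31,)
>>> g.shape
(31, 37)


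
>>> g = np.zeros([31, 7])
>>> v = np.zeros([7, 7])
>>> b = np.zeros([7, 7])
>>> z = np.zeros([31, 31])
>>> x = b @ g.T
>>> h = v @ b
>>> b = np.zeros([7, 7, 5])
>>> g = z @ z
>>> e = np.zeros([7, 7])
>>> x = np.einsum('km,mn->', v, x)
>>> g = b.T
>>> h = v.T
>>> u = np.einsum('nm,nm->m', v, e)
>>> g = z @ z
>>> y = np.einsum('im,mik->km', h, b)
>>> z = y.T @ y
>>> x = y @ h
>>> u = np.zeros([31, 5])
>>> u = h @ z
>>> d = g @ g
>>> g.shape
(31, 31)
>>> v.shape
(7, 7)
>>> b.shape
(7, 7, 5)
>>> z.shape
(7, 7)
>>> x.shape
(5, 7)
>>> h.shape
(7, 7)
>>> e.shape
(7, 7)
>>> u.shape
(7, 7)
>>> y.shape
(5, 7)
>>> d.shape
(31, 31)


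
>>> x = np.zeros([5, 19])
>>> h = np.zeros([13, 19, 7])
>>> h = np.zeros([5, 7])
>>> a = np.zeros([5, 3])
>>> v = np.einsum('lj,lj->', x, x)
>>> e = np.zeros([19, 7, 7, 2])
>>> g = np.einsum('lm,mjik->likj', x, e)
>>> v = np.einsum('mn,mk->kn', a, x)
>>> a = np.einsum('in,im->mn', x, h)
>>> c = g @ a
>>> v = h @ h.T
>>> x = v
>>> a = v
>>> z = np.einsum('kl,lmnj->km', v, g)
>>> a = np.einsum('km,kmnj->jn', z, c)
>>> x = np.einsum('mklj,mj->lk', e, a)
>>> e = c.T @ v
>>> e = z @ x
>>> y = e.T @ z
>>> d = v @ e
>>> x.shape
(7, 7)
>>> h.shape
(5, 7)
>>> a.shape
(19, 2)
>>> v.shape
(5, 5)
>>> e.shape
(5, 7)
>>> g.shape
(5, 7, 2, 7)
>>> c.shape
(5, 7, 2, 19)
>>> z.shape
(5, 7)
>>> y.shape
(7, 7)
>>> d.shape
(5, 7)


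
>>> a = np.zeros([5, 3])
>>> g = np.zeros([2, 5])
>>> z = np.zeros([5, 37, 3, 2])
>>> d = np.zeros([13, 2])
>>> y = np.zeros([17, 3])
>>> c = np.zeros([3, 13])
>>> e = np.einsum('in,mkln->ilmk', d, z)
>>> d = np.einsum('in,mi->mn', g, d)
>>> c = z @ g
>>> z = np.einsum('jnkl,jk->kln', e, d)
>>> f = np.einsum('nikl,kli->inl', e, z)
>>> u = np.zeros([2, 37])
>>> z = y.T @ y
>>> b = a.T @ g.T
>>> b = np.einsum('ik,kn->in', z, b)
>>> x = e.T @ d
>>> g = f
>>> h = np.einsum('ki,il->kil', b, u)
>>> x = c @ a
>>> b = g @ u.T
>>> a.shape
(5, 3)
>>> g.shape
(3, 13, 37)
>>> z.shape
(3, 3)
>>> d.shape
(13, 5)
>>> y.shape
(17, 3)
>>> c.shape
(5, 37, 3, 5)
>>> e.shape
(13, 3, 5, 37)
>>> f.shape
(3, 13, 37)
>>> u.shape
(2, 37)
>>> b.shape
(3, 13, 2)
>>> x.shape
(5, 37, 3, 3)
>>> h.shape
(3, 2, 37)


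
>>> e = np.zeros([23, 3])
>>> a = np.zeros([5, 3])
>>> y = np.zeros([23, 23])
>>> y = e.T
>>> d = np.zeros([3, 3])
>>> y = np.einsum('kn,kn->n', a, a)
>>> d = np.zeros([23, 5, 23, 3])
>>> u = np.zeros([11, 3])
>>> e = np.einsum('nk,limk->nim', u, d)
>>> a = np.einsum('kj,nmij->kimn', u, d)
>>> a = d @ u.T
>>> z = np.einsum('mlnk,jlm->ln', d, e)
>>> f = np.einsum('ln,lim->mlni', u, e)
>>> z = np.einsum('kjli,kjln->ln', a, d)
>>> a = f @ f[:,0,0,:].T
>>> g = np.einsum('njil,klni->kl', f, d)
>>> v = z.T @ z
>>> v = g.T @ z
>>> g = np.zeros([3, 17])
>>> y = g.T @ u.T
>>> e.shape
(11, 5, 23)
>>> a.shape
(23, 11, 3, 23)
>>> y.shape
(17, 11)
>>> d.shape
(23, 5, 23, 3)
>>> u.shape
(11, 3)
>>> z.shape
(23, 3)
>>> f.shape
(23, 11, 3, 5)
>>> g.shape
(3, 17)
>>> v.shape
(5, 3)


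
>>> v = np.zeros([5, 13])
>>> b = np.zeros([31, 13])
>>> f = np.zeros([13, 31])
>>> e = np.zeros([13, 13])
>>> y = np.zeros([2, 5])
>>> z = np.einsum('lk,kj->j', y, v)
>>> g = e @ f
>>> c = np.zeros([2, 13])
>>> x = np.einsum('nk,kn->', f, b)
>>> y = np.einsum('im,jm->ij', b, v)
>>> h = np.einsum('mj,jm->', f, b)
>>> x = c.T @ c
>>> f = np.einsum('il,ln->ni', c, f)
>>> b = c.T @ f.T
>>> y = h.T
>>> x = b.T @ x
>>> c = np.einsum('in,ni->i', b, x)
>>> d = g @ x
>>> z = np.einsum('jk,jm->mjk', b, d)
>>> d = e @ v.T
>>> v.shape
(5, 13)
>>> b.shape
(13, 31)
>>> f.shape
(31, 2)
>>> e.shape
(13, 13)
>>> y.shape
()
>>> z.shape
(13, 13, 31)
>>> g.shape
(13, 31)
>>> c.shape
(13,)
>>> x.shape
(31, 13)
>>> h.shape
()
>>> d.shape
(13, 5)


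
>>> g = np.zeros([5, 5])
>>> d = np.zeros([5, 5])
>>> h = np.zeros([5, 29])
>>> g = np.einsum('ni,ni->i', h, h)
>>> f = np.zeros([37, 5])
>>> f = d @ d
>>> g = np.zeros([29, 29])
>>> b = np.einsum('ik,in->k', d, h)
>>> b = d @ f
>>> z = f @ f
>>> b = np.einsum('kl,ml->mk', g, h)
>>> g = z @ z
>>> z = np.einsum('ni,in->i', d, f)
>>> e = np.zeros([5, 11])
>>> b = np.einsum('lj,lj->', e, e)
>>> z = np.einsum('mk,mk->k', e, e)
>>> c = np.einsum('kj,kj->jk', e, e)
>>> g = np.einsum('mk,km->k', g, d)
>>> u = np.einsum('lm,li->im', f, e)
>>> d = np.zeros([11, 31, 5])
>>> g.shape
(5,)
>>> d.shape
(11, 31, 5)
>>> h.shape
(5, 29)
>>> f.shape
(5, 5)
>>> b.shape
()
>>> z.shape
(11,)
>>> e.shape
(5, 11)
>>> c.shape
(11, 5)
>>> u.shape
(11, 5)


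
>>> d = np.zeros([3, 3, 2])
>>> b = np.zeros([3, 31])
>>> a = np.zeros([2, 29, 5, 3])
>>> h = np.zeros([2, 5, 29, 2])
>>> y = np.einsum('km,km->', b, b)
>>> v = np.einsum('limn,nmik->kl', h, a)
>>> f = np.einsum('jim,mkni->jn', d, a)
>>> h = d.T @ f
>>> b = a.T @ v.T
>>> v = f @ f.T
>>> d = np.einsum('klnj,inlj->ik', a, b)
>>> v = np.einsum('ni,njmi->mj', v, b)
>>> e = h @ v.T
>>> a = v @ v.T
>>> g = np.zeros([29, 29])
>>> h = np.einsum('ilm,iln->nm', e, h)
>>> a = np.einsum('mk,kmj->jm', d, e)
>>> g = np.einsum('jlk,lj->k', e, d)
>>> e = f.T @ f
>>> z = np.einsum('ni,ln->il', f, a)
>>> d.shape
(3, 2)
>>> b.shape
(3, 5, 29, 3)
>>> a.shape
(29, 3)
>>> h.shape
(5, 29)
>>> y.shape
()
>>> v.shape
(29, 5)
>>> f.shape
(3, 5)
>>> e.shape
(5, 5)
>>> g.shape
(29,)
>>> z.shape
(5, 29)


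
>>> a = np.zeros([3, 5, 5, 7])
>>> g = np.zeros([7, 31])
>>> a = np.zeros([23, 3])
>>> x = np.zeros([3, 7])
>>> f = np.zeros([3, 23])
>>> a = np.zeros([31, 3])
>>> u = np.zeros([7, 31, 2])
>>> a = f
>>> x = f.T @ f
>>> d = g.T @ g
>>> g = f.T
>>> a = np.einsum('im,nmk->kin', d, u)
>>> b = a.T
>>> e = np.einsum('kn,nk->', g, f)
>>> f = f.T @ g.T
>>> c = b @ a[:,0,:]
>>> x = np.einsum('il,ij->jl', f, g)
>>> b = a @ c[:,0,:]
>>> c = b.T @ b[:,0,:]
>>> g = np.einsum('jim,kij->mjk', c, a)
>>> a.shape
(2, 31, 7)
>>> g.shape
(7, 7, 2)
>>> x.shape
(3, 23)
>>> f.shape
(23, 23)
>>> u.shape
(7, 31, 2)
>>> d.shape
(31, 31)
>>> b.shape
(2, 31, 7)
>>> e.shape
()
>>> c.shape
(7, 31, 7)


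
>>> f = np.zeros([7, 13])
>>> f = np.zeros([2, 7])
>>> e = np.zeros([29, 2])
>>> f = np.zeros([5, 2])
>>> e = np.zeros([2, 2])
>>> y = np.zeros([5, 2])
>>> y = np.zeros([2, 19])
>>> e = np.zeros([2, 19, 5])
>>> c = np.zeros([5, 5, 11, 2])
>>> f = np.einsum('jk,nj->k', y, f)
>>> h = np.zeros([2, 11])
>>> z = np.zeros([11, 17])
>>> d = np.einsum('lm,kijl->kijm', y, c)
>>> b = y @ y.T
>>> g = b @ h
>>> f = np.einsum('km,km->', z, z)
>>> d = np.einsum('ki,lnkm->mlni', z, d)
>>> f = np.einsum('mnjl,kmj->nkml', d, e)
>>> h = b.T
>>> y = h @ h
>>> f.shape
(5, 2, 19, 17)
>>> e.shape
(2, 19, 5)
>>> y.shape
(2, 2)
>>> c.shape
(5, 5, 11, 2)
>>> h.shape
(2, 2)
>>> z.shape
(11, 17)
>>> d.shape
(19, 5, 5, 17)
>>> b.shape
(2, 2)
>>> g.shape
(2, 11)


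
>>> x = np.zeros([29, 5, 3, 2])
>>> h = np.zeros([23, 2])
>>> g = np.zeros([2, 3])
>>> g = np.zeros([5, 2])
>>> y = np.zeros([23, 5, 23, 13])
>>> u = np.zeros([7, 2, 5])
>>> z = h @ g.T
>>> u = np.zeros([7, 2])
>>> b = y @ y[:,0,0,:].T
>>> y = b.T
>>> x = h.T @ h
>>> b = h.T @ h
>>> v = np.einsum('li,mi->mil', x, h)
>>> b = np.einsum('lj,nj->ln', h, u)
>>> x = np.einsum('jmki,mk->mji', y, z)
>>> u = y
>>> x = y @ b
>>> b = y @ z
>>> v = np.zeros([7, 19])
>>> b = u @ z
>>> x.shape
(23, 23, 5, 7)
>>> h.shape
(23, 2)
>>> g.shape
(5, 2)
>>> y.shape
(23, 23, 5, 23)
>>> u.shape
(23, 23, 5, 23)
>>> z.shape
(23, 5)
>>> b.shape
(23, 23, 5, 5)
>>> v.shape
(7, 19)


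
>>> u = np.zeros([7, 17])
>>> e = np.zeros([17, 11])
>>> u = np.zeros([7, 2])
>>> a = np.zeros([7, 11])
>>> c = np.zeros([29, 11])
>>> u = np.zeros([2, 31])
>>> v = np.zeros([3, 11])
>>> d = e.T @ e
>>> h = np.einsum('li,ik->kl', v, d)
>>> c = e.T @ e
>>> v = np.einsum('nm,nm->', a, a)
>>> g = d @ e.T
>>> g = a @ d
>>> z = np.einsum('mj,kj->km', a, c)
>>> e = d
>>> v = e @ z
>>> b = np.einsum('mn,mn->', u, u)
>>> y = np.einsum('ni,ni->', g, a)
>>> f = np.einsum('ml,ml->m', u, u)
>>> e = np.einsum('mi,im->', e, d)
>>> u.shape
(2, 31)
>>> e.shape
()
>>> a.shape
(7, 11)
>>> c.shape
(11, 11)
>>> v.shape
(11, 7)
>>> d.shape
(11, 11)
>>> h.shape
(11, 3)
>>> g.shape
(7, 11)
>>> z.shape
(11, 7)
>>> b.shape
()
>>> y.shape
()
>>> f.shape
(2,)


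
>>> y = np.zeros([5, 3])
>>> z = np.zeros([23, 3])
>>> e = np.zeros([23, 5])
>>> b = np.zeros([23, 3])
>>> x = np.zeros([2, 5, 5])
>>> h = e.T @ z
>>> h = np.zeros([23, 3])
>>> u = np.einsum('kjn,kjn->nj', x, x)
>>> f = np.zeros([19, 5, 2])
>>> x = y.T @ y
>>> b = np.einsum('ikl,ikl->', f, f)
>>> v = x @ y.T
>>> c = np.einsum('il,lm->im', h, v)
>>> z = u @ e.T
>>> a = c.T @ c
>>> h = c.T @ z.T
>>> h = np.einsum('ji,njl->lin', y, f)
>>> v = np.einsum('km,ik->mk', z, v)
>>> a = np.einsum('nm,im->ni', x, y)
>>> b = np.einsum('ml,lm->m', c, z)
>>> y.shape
(5, 3)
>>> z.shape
(5, 23)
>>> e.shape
(23, 5)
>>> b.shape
(23,)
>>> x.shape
(3, 3)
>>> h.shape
(2, 3, 19)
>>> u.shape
(5, 5)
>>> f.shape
(19, 5, 2)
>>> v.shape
(23, 5)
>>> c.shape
(23, 5)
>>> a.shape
(3, 5)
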